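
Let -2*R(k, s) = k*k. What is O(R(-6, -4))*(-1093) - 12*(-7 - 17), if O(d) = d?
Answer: 19962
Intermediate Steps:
R(k, s) = -k²/2 (R(k, s) = -k*k/2 = -k²/2)
O(R(-6, -4))*(-1093) - 12*(-7 - 17) = -½*(-6)²*(-1093) - 12*(-7 - 17) = -½*36*(-1093) - 12*(-24) = -18*(-1093) + 288 = 19674 + 288 = 19962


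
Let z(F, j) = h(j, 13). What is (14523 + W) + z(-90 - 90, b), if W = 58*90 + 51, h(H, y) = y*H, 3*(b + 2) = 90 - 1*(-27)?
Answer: 20275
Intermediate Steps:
b = 37 (b = -2 + (90 - 1*(-27))/3 = -2 + (90 + 27)/3 = -2 + (⅓)*117 = -2 + 39 = 37)
h(H, y) = H*y
z(F, j) = 13*j (z(F, j) = j*13 = 13*j)
W = 5271 (W = 5220 + 51 = 5271)
(14523 + W) + z(-90 - 90, b) = (14523 + 5271) + 13*37 = 19794 + 481 = 20275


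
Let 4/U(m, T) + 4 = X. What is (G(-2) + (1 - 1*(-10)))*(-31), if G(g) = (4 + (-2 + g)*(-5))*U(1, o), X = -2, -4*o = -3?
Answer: 155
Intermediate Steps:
o = ¾ (o = -¼*(-3) = ¾ ≈ 0.75000)
U(m, T) = -⅔ (U(m, T) = 4/(-4 - 2) = 4/(-6) = 4*(-⅙) = -⅔)
G(g) = -28/3 + 10*g/3 (G(g) = (4 + (-2 + g)*(-5))*(-⅔) = (4 + (10 - 5*g))*(-⅔) = (14 - 5*g)*(-⅔) = -28/3 + 10*g/3)
(G(-2) + (1 - 1*(-10)))*(-31) = ((-28/3 + (10/3)*(-2)) + (1 - 1*(-10)))*(-31) = ((-28/3 - 20/3) + (1 + 10))*(-31) = (-16 + 11)*(-31) = -5*(-31) = 155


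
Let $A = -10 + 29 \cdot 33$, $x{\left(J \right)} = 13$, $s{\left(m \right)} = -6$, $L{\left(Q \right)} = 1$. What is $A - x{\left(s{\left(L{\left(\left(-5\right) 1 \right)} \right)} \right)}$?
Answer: $934$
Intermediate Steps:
$A = 947$ ($A = -10 + 957 = 947$)
$A - x{\left(s{\left(L{\left(\left(-5\right) 1 \right)} \right)} \right)} = 947 - 13 = 934$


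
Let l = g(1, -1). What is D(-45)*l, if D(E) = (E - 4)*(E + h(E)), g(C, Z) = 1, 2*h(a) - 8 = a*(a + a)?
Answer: -97216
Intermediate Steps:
h(a) = 4 + a**2 (h(a) = 4 + (a*(a + a))/2 = 4 + (a*(2*a))/2 = 4 + (2*a**2)/2 = 4 + a**2)
D(E) = (-4 + E)*(4 + E + E**2) (D(E) = (E - 4)*(E + (4 + E**2)) = (-4 + E)*(4 + E + E**2))
l = 1
D(-45)*l = (-16 + (-45)**3 - 3*(-45)**2)*1 = (-16 - 91125 - 3*2025)*1 = (-16 - 91125 - 6075)*1 = -97216*1 = -97216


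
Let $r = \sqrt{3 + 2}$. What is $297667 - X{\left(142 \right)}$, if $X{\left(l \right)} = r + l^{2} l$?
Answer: $-2565621 - \sqrt{5} \approx -2.5656 \cdot 10^{6}$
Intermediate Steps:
$r = \sqrt{5} \approx 2.2361$
$X{\left(l \right)} = \sqrt{5} + l^{3}$ ($X{\left(l \right)} = \sqrt{5} + l^{2} l = \sqrt{5} + l^{3}$)
$297667 - X{\left(142 \right)} = 297667 - \left(\sqrt{5} + 142^{3}\right) = 297667 - \left(\sqrt{5} + 2863288\right) = 297667 - \left(2863288 + \sqrt{5}\right) = -2565621 - \sqrt{5}$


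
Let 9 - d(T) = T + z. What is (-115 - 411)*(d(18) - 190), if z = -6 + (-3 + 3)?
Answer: 101518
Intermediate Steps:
z = -6 (z = -6 + 0 = -6)
d(T) = 15 - T (d(T) = 9 - (T - 6) = 9 - (-6 + T) = 9 + (6 - T) = 15 - T)
(-115 - 411)*(d(18) - 190) = (-115 - 411)*((15 - 1*18) - 190) = -526*((15 - 18) - 190) = -526*(-3 - 190) = -526*(-193) = 101518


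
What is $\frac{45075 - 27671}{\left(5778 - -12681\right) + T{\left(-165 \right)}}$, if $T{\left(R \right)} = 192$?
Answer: $\frac{17404}{18651} \approx 0.93314$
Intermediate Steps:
$\frac{45075 - 27671}{\left(5778 - -12681\right) + T{\left(-165 \right)}} = \frac{45075 - 27671}{\left(5778 - -12681\right) + 192} = \frac{17404}{\left(5778 + 12681\right) + 192} = \frac{17404}{18459 + 192} = \frac{17404}{18651}$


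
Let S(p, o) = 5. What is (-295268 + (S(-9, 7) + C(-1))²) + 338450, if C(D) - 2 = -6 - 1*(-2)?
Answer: 43191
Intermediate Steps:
C(D) = -2 (C(D) = 2 + (-6 - 1*(-2)) = 2 + (-6 + 2) = 2 - 4 = -2)
(-295268 + (S(-9, 7) + C(-1))²) + 338450 = (-295268 + (5 - 2)²) + 338450 = (-295268 + 3²) + 338450 = (-295268 + 9) + 338450 = -295259 + 338450 = 43191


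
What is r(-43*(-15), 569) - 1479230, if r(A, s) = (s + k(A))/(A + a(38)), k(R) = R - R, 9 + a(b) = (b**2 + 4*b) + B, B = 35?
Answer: -3353413841/2267 ≈ -1.4792e+6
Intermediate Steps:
a(b) = 26 + b**2 + 4*b (a(b) = -9 + ((b**2 + 4*b) + 35) = -9 + (35 + b**2 + 4*b) = 26 + b**2 + 4*b)
k(R) = 0
r(A, s) = s/(1622 + A) (r(A, s) = (s + 0)/(A + (26 + 38**2 + 4*38)) = s/(A + (26 + 1444 + 152)) = s/(A + 1622) = s/(1622 + A))
r(-43*(-15), 569) - 1479230 = 569/(1622 - 43*(-15)) - 1479230 = 569/(1622 + 645) - 1479230 = 569/2267 - 1479230 = -3353413841/2267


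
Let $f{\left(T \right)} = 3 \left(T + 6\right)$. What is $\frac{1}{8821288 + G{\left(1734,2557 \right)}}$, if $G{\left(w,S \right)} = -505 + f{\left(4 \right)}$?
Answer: $\frac{1}{8820813} \approx 1.1337 \cdot 10^{-7}$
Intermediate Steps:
$f{\left(T \right)} = 18 + 3 T$ ($f{\left(T \right)} = 3 \left(6 + T\right) = 18 + 3 T$)
$G{\left(w,S \right)} = -475$ ($G{\left(w,S \right)} = -505 + \left(18 + 3 \cdot 4\right) = -505 + \left(18 + 12\right) = -505 + 30 = -475$)
$\frac{1}{8821288 + G{\left(1734,2557 \right)}} = \frac{1}{8821288 - 475} = \frac{1}{8820813}$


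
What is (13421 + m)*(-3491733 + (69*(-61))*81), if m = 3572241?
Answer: -13742630492244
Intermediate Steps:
(13421 + m)*(-3491733 + (69*(-61))*81) = (13421 + 3572241)*(-3491733 + (69*(-61))*81) = 3585662*(-3491733 - 4209*81) = 3585662*(-3491733 - 340929) = 3585662*(-3832662) = -13742630492244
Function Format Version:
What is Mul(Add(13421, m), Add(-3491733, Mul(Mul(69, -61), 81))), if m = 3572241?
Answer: -13742630492244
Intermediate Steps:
Mul(Add(13421, m), Add(-3491733, Mul(Mul(69, -61), 81))) = Mul(Add(13421, 3572241), Add(-3491733, Mul(Mul(69, -61), 81))) = Mul(3585662, Add(-3491733, Mul(-4209, 81))) = Mul(3585662, Add(-3491733, -340929)) = Mul(3585662, -3832662) = -13742630492244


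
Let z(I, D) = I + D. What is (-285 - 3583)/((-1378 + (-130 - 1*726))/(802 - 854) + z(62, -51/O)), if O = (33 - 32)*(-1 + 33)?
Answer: -1609088/43001 ≈ -37.420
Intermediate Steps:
O = 32 (O = 1*32 = 32)
z(I, D) = D + I
(-285 - 3583)/((-1378 + (-130 - 1*726))/(802 - 854) + z(62, -51/O)) = (-285 - 3583)/((-1378 + (-130 - 1*726))/(802 - 854) + (-51/32 + 62)) = -3868/((-1378 + (-130 - 726))/(-52) + (-51*1/32 + 62)) = -3868/((-1378 - 856)*(-1/52) + (-51/32 + 62)) = -3868/(-2234*(-1/52) + 1933/32) = -3868/(1117/26 + 1933/32) = -3868/43001/416 = -3868*416/43001 = -1609088/43001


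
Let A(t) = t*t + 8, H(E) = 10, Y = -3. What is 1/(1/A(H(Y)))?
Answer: 108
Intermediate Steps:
A(t) = 8 + t**2 (A(t) = t**2 + 8 = 8 + t**2)
1/(1/A(H(Y))) = 1/(1/(8 + 10**2)) = 1/(1/(8 + 100)) = 1/(1/108) = 108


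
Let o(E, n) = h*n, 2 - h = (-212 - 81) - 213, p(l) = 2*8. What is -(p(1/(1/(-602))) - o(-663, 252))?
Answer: 128000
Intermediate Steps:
p(l) = 16
h = 508 (h = 2 - ((-212 - 81) - 213) = 2 - (-293 - 213) = 2 - 1*(-506) = 2 + 506 = 508)
o(E, n) = 508*n
-(p(1/(1/(-602))) - o(-663, 252)) = -(16 - 508*252) = -(16 - 1*128016) = -(16 - 128016) = -1*(-128000) = 128000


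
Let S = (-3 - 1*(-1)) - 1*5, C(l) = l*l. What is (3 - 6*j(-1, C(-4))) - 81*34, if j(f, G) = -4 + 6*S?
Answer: -2475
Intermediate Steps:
C(l) = l**2
S = -7 (S = (-3 + 1) - 5 = -2 - 5 = -7)
j(f, G) = -46 (j(f, G) = -4 + 6*(-7) = -4 - 42 = -46)
(3 - 6*j(-1, C(-4))) - 81*34 = (3 - 6*(-46)) - 81*34 = (3 + 276) - 2754 = 279 - 2754 = -2475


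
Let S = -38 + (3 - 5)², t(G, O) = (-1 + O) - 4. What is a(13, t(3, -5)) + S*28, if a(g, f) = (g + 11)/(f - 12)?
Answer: -10484/11 ≈ -953.09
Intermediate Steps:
t(G, O) = -5 + O
a(g, f) = (11 + g)/(-12 + f)
S = -34 (S = -38 + (-2)² = -38 + 4 = -34)
a(13, t(3, -5)) + S*28 = (11 + 13)/(-12 + (-5 - 5)) - 34*28 = 24/(-12 - 10) - 952 = 24/(-22) - 952 = -1/22*24 - 952 = -12/11 - 952 = -10484/11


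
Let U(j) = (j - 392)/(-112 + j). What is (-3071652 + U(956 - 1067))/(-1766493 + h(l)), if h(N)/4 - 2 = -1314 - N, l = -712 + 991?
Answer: 684977893/395347111 ≈ 1.7326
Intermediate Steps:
U(j) = (-392 + j)/(-112 + j)
l = 279
h(N) = -5248 - 4*N (h(N) = 8 + 4*(-1314 - N) = 8 + (-5256 - 4*N) = -5248 - 4*N)
(-3071652 + U(956 - 1067))/(-1766493 + h(l)) = (-3071652 + (-392 + (956 - 1067))/(-112 + (956 - 1067)))/(-1766493 + (-5248 - 4*279)) = (-3071652 + (-392 - 111)/(-112 - 111))/(-1766493 + (-5248 - 1116)) = (-3071652 - 503/(-223))/(-1766493 - 6364) = (-3071652 - 1/223*(-503))/(-1772857) = (-3071652 + 503/223)*(-1/1772857) = -684977893/223*(-1/1772857) = 684977893/395347111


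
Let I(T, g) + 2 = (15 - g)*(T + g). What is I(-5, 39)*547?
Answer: -447446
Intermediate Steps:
I(T, g) = -2 + (15 - g)*(T + g)
I(-5, 39)*547 = (-2 - 1*39² + 15*(-5) + 15*39 - 1*(-5)*39)*547 = (-2 - 1*1521 - 75 + 585 + 195)*547 = (-2 - 1521 - 75 + 585 + 195)*547 = -818*547 = -447446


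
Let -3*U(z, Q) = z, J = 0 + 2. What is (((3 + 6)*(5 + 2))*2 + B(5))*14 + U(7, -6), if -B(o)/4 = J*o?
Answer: 3605/3 ≈ 1201.7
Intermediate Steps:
J = 2
U(z, Q) = -z/3
B(o) = -8*o
(((3 + 6)*(5 + 2))*2 + B(5))*14 + U(7, -6) = (((3 + 6)*(5 + 2))*2 - 8*5)*14 - ⅓*7 = ((9*7)*2 - 40)*14 - 7/3 = (63*2 - 40)*14 - 7/3 = (126 - 40)*14 - 7/3 = 86*14 - 7/3 = 1204 - 7/3 = 3605/3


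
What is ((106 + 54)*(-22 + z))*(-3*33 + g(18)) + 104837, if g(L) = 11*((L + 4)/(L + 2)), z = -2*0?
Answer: 410725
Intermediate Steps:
z = 0
g(L) = 11*(4 + L)/(2 + L) (g(L) = 11*((4 + L)/(2 + L)) = 11*(4 + L)/(2 + L))
((106 + 54)*(-22 + z))*(-3*33 + g(18)) + 104837 = ((106 + 54)*(-22 + 0))*(-3*33 + 11*(4 + 18)/(2 + 18)) + 104837 = (160*(-22))*(-99 + 11*22/20) + 104837 = -3520*(-99 + 11*(1/20)*22) + 104837 = -3520*(-99 + 121/10) + 104837 = -3520*(-869/10) + 104837 = 305888 + 104837 = 410725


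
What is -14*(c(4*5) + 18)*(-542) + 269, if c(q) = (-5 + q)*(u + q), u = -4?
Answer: 1957973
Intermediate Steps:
c(q) = (-5 + q)*(-4 + q)
-14*(c(4*5) + 18)*(-542) + 269 = -14*((20 + (4*5)**2 - 36*5) + 18)*(-542) + 269 = -14*((20 + 20**2 - 9*20) + 18)*(-542) + 269 = -14*((20 + 400 - 180) + 18)*(-542) + 269 = -14*(240 + 18)*(-542) + 269 = -14*258*(-542) + 269 = -3612*(-542) + 269 = 1957704 + 269 = 1957973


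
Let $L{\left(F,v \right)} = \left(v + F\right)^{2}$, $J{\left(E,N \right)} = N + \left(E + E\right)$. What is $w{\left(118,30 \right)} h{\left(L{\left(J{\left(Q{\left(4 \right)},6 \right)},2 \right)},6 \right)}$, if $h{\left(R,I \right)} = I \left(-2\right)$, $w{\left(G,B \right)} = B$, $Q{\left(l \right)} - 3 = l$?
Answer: $-360$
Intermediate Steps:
$Q{\left(l \right)} = 3 + l$
$J{\left(E,N \right)} = N + 2 E$
$L{\left(F,v \right)} = \left(F + v\right)^{2}$
$h{\left(R,I \right)} = - 2 I$
$w{\left(118,30 \right)} h{\left(L{\left(J{\left(Q{\left(4 \right)},6 \right)},2 \right)},6 \right)} = 30 \left(\left(-2\right) 6\right) = 30 \left(-12\right) = -360$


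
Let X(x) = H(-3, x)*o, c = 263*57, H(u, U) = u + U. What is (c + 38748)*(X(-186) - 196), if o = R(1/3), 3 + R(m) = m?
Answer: 16551612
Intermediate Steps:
R(m) = -3 + m
H(u, U) = U + u
o = -8/3 (o = -3 + 1/3 = -3 + 1*(⅓) = -3 + ⅓ = -8/3 ≈ -2.6667)
c = 14991
X(x) = 8 - 8*x/3 (X(x) = (x - 3)*(-8/3) = (-3 + x)*(-8/3) = 8 - 8*x/3)
(c + 38748)*(X(-186) - 196) = (14991 + 38748)*((8 - 8/3*(-186)) - 196) = 53739*((8 + 496) - 196) = 53739*(504 - 196) = 53739*308 = 16551612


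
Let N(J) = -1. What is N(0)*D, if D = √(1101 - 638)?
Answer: -√463 ≈ -21.517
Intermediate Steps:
D = √463 ≈ 21.517
N(0)*D = -√463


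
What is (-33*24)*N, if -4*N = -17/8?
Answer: -1683/4 ≈ -420.75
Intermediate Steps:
N = 17/32 (N = -(-17)/(4*8) = -¼*(-17/8) = 17/32 ≈ 0.53125)
(-33*24)*N = -33*24*(17/32) = -792*17/32 = -1683/4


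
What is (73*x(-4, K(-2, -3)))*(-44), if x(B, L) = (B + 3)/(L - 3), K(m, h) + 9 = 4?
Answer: -803/2 ≈ -401.50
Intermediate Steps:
K(m, h) = -5 (K(m, h) = -9 + 4 = -5)
x(B, L) = (3 + B)/(-3 + L)
(73*x(-4, K(-2, -3)))*(-44) = (73*((3 - 4)/(-3 - 5)))*(-44) = (73*(-1/(-8)))*(-44) = (73*(-⅛*(-1)))*(-44) = (73*(⅛))*(-44) = (73/8)*(-44) = -803/2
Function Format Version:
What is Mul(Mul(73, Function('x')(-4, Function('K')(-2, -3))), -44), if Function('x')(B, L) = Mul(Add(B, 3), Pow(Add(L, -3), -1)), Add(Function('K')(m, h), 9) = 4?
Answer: Rational(-803, 2) ≈ -401.50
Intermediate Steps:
Function('K')(m, h) = -5 (Function('K')(m, h) = Add(-9, 4) = -5)
Function('x')(B, L) = Mul(Pow(Add(-3, L), -1), Add(3, B)) (Function('x')(B, L) = Mul(Add(3, B), Pow(Add(-3, L), -1)) = Mul(Pow(Add(-3, L), -1), Add(3, B)))
Mul(Mul(73, Function('x')(-4, Function('K')(-2, -3))), -44) = Mul(Mul(73, Mul(Pow(Add(-3, -5), -1), Add(3, -4))), -44) = Mul(Mul(73, Mul(Pow(-8, -1), -1)), -44) = Mul(Mul(73, Mul(Rational(-1, 8), -1)), -44) = Mul(Mul(73, Rational(1, 8)), -44) = Mul(Rational(73, 8), -44) = Rational(-803, 2)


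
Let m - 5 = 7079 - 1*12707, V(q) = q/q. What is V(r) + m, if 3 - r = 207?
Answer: -5622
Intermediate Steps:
r = -204 (r = 3 - 1*207 = 3 - 207 = -204)
V(q) = 1
m = -5623 (m = 5 + (7079 - 1*12707) = 5 + (7079 - 12707) = 5 - 5628 = -5623)
V(r) + m = 1 - 5623 = -5622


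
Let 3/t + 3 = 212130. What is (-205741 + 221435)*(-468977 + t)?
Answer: -520427081296248/70709 ≈ -7.3601e+9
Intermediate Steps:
t = 1/70709 (t = 3/(-3 + 212130) = 3/212127 = 3*(1/212127) = 1/70709 ≈ 1.4142e-5)
(-205741 + 221435)*(-468977 + t) = (-205741 + 221435)*(-468977 + 1/70709) = 15694*(-33160894692/70709) = -520427081296248/70709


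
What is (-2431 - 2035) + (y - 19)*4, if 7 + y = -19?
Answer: -4646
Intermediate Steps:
y = -26 (y = -7 - 19 = -26)
(-2431 - 2035) + (y - 19)*4 = (-2431 - 2035) + (-26 - 19)*4 = -4466 - 45*4 = -4466 - 180 = -4646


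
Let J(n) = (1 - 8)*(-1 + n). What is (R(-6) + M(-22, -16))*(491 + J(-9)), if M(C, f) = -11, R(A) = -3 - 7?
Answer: -11781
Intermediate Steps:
R(A) = -10
J(n) = 7 - 7*n (J(n) = -7*(-1 + n) = 7 - 7*n)
(R(-6) + M(-22, -16))*(491 + J(-9)) = (-10 - 11)*(491 + (7 - 7*(-9))) = -21*(491 + (7 + 63)) = -21*(491 + 70) = -21*561 = -11781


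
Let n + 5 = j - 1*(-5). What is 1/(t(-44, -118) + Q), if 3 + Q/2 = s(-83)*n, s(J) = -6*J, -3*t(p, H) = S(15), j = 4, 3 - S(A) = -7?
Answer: 3/11924 ≈ 0.00025159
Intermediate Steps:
S(A) = 10 (S(A) = 3 - 1*(-7) = 3 + 7 = 10)
t(p, H) = -10/3 (t(p, H) = -⅓*10 = -10/3)
n = 4 (n = -5 + (4 - 1*(-5)) = -5 + (4 + 5) = -5 + 9 = 4)
Q = 3978 (Q = -6 + 2*(-6*(-83)*4) = -6 + 2*(498*4) = -6 + 2*1992 = -6 + 3984 = 3978)
1/(t(-44, -118) + Q) = 1/(-10/3 + 3978) = 1/(11924/3) = 3/11924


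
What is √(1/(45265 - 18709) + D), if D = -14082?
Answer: I*√2482731002649/13278 ≈ 118.67*I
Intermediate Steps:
√(1/(45265 - 18709) + D) = √(1/(45265 - 18709) - 14082) = √(1/26556 - 14082) = √(-373961591/26556) = I*√2482731002649/13278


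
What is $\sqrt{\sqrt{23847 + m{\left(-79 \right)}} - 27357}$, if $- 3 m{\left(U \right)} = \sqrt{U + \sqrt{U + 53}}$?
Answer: $\frac{\sqrt{-246213 + 3 \sqrt{3} \sqrt{71541 - \sqrt{-79 + i \sqrt{26}}}}}{3} \approx 2.9096 \cdot 10^{-5} - 164.93 i$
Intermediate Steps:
$m{\left(U \right)} = - \frac{\sqrt{U + \sqrt{53 + U}}}{3}$ ($m{\left(U \right)} = - \frac{\sqrt{U + \sqrt{U + 53}}}{3} = - \frac{\sqrt{U + \sqrt{53 + U}}}{3}$)
$\sqrt{\sqrt{23847 + m{\left(-79 \right)}} - 27357} = \sqrt{\sqrt{23847 - \frac{\sqrt{-79 + \sqrt{53 - 79}}}{3}} - 27357} = \sqrt{\sqrt{23847 - \frac{\sqrt{-79 + \sqrt{-26}}}{3}} - 27357} = \sqrt{\sqrt{23847 - \frac{\sqrt{-79 + i \sqrt{26}}}{3}} - 27357} = \sqrt{-27357 + \sqrt{23847 - \frac{\sqrt{-79 + i \sqrt{26}}}{3}}}$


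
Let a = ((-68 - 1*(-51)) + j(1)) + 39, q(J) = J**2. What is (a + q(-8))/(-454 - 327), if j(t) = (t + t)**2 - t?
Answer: -89/781 ≈ -0.11396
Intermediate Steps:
j(t) = -t + 4*t**2 (j(t) = (2*t)**2 - t = 4*t**2 - t = -t + 4*t**2)
a = 25 (a = ((-68 - 1*(-51)) + 1*(-1 + 4*1)) + 39 = ((-68 + 51) + 1*(-1 + 4)) + 39 = (-17 + 1*3) + 39 = (-17 + 3) + 39 = -14 + 39 = 25)
(a + q(-8))/(-454 - 327) = (25 + (-8)**2)/(-454 - 327) = (25 + 64)/(-781) = 89*(-1/781) = -89/781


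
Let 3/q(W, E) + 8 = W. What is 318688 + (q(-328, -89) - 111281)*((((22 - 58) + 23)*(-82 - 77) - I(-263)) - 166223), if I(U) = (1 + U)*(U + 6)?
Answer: 206086075559/8 ≈ 2.5761e+10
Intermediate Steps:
I(U) = (1 + U)*(6 + U)
q(W, E) = 3/(-8 + W)
318688 + (q(-328, -89) - 111281)*((((22 - 58) + 23)*(-82 - 77) - I(-263)) - 166223) = 318688 + (3/(-8 - 328) - 111281)*((((22 - 58) + 23)*(-82 - 77) - (6 + (-263)² + 7*(-263))) - 166223) = 318688 + (3/(-336) - 111281)*(((-36 + 23)*(-159) - (6 + 69169 - 1841)) - 166223) = 318688 + (3*(-1/336) - 111281)*((-13*(-159) - 1*67334) - 166223) = 318688 + (-1/112 - 111281)*((2067 - 67334) - 166223) = 318688 - 12463473*(-65267 - 166223)/112 = 318688 - 12463473/112*(-231490) = 318688 + 206083526055/8 = 206086075559/8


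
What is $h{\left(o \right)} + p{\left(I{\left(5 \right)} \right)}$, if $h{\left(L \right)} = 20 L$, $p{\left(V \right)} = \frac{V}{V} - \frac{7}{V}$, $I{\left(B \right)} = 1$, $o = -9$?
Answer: $-186$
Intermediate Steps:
$p{\left(V \right)} = 1 - \frac{7}{V}$
$h{\left(o \right)} + p{\left(I{\left(5 \right)} \right)} = 20 \left(-9\right) + \frac{-7 + 1}{1} = -180 + 1 \left(-6\right) = -180 - 6 = -186$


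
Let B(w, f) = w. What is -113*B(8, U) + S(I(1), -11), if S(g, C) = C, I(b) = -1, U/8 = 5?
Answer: -915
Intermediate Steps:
U = 40 (U = 8*5 = 40)
-113*B(8, U) + S(I(1), -11) = -113*8 - 11 = -904 - 11 = -915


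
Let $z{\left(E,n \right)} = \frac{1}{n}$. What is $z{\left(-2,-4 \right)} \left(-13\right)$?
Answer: $\frac{13}{4} \approx 3.25$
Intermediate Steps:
$z{\left(-2,-4 \right)} \left(-13\right) = \frac{1}{-4} \left(-13\right) = \left(- \frac{1}{4}\right) \left(-13\right) = \frac{13}{4}$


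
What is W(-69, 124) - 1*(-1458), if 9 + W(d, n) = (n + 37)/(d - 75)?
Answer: 208495/144 ≈ 1447.9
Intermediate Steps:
W(d, n) = -9 + (37 + n)/(-75 + d) (W(d, n) = -9 + (n + 37)/(d - 75) = -9 + (37 + n)/(-75 + d))
W(-69, 124) - 1*(-1458) = (712 + 124 - 9*(-69))/(-75 - 69) - 1*(-1458) = (712 + 124 + 621)/(-144) + 1458 = -1/144*1457 + 1458 = -1457/144 + 1458 = 208495/144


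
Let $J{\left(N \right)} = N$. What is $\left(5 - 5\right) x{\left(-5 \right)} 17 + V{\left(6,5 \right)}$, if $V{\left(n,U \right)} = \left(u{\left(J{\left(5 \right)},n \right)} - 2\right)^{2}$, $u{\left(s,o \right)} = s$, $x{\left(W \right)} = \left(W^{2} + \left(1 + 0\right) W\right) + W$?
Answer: $9$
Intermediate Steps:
$x{\left(W \right)} = W^{2} + 2 W$ ($x{\left(W \right)} = \left(W^{2} + 1 W\right) + W = \left(W^{2} + W\right) + W = \left(W + W^{2}\right) + W = W^{2} + 2 W$)
$V{\left(n,U \right)} = 9$ ($V{\left(n,U \right)} = \left(5 - 2\right)^{2} = 3^{2} = 9$)
$\left(5 - 5\right) x{\left(-5 \right)} 17 + V{\left(6,5 \right)} = \left(5 - 5\right) \left(- 5 \left(2 - 5\right)\right) 17 + 9 = 0 \left(\left(-5\right) \left(-3\right)\right) 17 + 9 = 0 \cdot 15 \cdot 17 + 9 = 0 \cdot 17 + 9 = 0 + 9 = 9$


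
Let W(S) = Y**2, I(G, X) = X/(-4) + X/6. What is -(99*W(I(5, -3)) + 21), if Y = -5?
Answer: -2496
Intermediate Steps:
I(G, X) = -X/12 (I(G, X) = X*(-1/4) + X*(1/6) = -X/4 + X/6 = -X/12)
W(S) = 25 (W(S) = (-5)**2 = 25)
-(99*W(I(5, -3)) + 21) = -(99*25 + 21) = -(2475 + 21) = -1*2496 = -2496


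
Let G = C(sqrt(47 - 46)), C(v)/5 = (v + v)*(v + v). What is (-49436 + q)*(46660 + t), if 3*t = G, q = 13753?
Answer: -4995620000/3 ≈ -1.6652e+9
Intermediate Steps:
C(v) = 20*v**2 (C(v) = 5*((v + v)*(v + v)) = 5*((2*v)*(2*v)) = 5*(4*v**2) = 20*v**2)
G = 20 (G = 20*(sqrt(47 - 46))**2 = 20*(sqrt(1))**2 = 20*1**2 = 20*1 = 20)
t = 20/3 (t = (1/3)*20 = 20/3 ≈ 6.6667)
(-49436 + q)*(46660 + t) = (-49436 + 13753)*(46660 + 20/3) = -35683*140000/3 = -4995620000/3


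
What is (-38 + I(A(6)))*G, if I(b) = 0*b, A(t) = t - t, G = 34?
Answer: -1292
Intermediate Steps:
A(t) = 0
I(b) = 0
(-38 + I(A(6)))*G = (-38 + 0)*34 = -38*34 = -1292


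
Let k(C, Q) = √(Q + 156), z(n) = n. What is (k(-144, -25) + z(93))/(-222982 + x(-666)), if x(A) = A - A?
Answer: -93/222982 - √131/222982 ≈ -0.00046840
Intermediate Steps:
k(C, Q) = √(156 + Q)
x(A) = 0
(k(-144, -25) + z(93))/(-222982 + x(-666)) = (√(156 - 25) + 93)/(-222982 + 0) = (√131 + 93)/(-222982) = (93 + √131)*(-1/222982) = -93/222982 - √131/222982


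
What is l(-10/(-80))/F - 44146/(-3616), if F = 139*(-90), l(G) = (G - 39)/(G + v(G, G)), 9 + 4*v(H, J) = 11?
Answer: 690614219/56545200 ≈ 12.213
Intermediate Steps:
v(H, J) = 1/2 (v(H, J) = -9/4 + (1/4)*11 = -9/4 + 11/4 = 1/2)
l(G) = (-39 + G)/(1/2 + G) (l(G) = (G - 39)/(G + 1/2) = (-39 + G)/(1/2 + G))
F = -12510
l(-10/(-80))/F - 44146/(-3616) = (2*(-39 - 10/(-80))/(1 + 2*(-10/(-80))))/(-12510) - 44146/(-3616) = (2*(-39 - 10*(-1/80))/(1 + 2*(-10*(-1/80))))*(-1/12510) - 44146*(-1/3616) = (2*(-39 + 1/8)/(1 + 2*(1/8)))*(-1/12510) + 22073/1808 = (2*(-311/8)/(1 + 1/4))*(-1/12510) + 22073/1808 = (2*(-311/8)/(5/4))*(-1/12510) + 22073/1808 = (2*(4/5)*(-311/8))*(-1/12510) + 22073/1808 = -311/5*(-1/12510) + 22073/1808 = 311/62550 + 22073/1808 = 690614219/56545200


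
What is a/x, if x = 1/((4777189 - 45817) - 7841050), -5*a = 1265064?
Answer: 3933941689392/5 ≈ 7.8679e+11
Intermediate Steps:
a = -1265064/5 (a = -1/5*1265064 = -1265064/5 ≈ -2.5301e+5)
x = -1/3109678 (x = 1/(4731372 - 7841050) = 1/(-3109678) = -1/3109678 ≈ -3.2158e-7)
a/x = -1265064/(5*(-1/3109678)) = -1265064/5*(-3109678) = 3933941689392/5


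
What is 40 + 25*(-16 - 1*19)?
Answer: -835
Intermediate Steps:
40 + 25*(-16 - 1*19) = 40 + 25*(-16 - 19) = 40 + 25*(-35) = 40 - 875 = -835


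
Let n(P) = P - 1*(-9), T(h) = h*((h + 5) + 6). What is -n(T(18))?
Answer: -531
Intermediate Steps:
T(h) = h*(11 + h) (T(h) = h*((5 + h) + 6) = h*(11 + h))
n(P) = 9 + P (n(P) = P + 9 = 9 + P)
-n(T(18)) = -(9 + 18*(11 + 18)) = -(9 + 18*29) = -(9 + 522) = -1*531 = -531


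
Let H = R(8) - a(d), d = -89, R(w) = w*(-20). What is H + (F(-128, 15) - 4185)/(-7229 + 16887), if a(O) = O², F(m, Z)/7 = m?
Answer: -78051379/9658 ≈ -8081.5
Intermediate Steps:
F(m, Z) = 7*m
R(w) = -20*w
H = -8081 (H = -20*8 - 1*(-89)² = -160 - 1*7921 = -160 - 7921 = -8081)
H + (F(-128, 15) - 4185)/(-7229 + 16887) = -8081 + (7*(-128) - 4185)/(-7229 + 16887) = -8081 + (-896 - 4185)/9658 = -8081 - 5081*1/9658 = -8081 - 5081/9658 = -78051379/9658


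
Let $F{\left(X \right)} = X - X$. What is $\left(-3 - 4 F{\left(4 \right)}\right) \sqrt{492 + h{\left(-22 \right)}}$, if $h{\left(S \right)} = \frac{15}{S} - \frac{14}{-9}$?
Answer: $- \frac{\sqrt{2146958}}{22} \approx -66.602$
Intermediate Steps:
$F{\left(X \right)} = 0$
$h{\left(S \right)} = \frac{14}{9} + \frac{15}{S}$ ($h{\left(S \right)} = \frac{15}{S} - - \frac{14}{9} = \frac{15}{S} + \frac{14}{9} = \frac{14}{9} + \frac{15}{S}$)
$\left(-3 - 4 F{\left(4 \right)}\right) \sqrt{492 + h{\left(-22 \right)}} = \left(-3 - 0\right) \sqrt{492 + \left(\frac{14}{9} + \frac{15}{-22}\right)} = \left(-3 + 0\right) \sqrt{492 + \left(\frac{14}{9} + 15 \left(- \frac{1}{22}\right)\right)} = - 3 \sqrt{492 + \left(\frac{14}{9} - \frac{15}{22}\right)} = - 3 \sqrt{492 + \frac{173}{198}} = - 3 \sqrt{\frac{97589}{198}} = - 3 \frac{\sqrt{2146958}}{66} = - \frac{\sqrt{2146958}}{22}$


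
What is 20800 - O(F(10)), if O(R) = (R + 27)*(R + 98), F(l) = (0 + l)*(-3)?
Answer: 21004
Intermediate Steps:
F(l) = -3*l (F(l) = l*(-3) = -3*l)
O(R) = (27 + R)*(98 + R)
20800 - O(F(10)) = 20800 - (2646 + (-3*10)² + 125*(-3*10)) = 20800 - (2646 + (-30)² + 125*(-30)) = 20800 - (2646 + 900 - 3750) = 20800 - 1*(-204) = 20800 + 204 = 21004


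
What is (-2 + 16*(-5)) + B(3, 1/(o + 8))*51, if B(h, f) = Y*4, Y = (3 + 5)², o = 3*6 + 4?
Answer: 12974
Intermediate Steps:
o = 22 (o = 18 + 4 = 22)
Y = 64 (Y = 8² = 64)
B(h, f) = 256 (B(h, f) = 64*4 = 256)
(-2 + 16*(-5)) + B(3, 1/(o + 8))*51 = (-2 + 16*(-5)) + 256*51 = (-2 - 80) + 13056 = -82 + 13056 = 12974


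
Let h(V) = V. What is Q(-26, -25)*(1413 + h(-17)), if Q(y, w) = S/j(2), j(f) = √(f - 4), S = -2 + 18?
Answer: -11168*I*√2 ≈ -15794.0*I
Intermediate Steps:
S = 16
j(f) = √(-4 + f)
Q(y, w) = -8*I*√2 (Q(y, w) = 16/(√(-4 + 2)) = 16/(√(-2)) = 16/((I*√2)) = 16*(-I*√2/2) = -8*I*√2)
Q(-26, -25)*(1413 + h(-17)) = (-8*I*√2)*(1413 - 17) = -8*I*√2*1396 = -11168*I*√2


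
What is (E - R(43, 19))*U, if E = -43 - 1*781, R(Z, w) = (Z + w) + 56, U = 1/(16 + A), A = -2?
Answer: -471/7 ≈ -67.286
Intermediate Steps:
U = 1/14 (U = 1/(16 - 2) = 1/14 ≈ 0.071429)
R(Z, w) = 56 + Z + w
E = -824 (E = -43 - 781 = -824)
(E - R(43, 19))*U = (-824 - (56 + 43 + 19))*(1/14) = (-824 - 1*118)*(1/14) = (-824 - 118)*(1/14) = -942*1/14 = -471/7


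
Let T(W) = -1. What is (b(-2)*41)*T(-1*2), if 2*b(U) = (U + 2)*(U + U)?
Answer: 0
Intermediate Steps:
b(U) = U*(2 + U) (b(U) = ((U + 2)*(U + U))/2 = ((2 + U)*(2*U))/2 = (2*U*(2 + U))/2 = U*(2 + U))
(b(-2)*41)*T(-1*2) = (-2*(2 - 2)*41)*(-1) = (-2*0*41)*(-1) = (0*41)*(-1) = 0*(-1) = 0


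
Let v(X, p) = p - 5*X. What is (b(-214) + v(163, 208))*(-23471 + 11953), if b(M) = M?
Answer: 9456278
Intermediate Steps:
(b(-214) + v(163, 208))*(-23471 + 11953) = (-214 + (208 - 5*163))*(-23471 + 11953) = (-214 + (208 - 815))*(-11518) = (-214 - 607)*(-11518) = -821*(-11518) = 9456278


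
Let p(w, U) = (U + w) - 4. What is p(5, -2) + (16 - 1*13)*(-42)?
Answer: -127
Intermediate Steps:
p(w, U) = -4 + U + w
p(5, -2) + (16 - 1*13)*(-42) = (-4 - 2 + 5) + (16 - 1*13)*(-42) = -1 + (16 - 13)*(-42) = -1 + 3*(-42) = -1 - 126 = -127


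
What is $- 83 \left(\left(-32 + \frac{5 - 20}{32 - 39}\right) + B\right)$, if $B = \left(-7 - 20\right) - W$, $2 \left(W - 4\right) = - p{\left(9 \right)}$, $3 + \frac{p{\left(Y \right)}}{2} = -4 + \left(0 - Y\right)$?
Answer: $\frac{44654}{7} \approx 6379.1$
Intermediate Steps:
$p{\left(Y \right)} = -14 - 2 Y$ ($p{\left(Y \right)} = -6 + 2 \left(-4 + \left(0 - Y\right)\right) = -6 + 2 \left(-4 - Y\right) = -6 - \left(8 + 2 Y\right) = -14 - 2 Y$)
$W = 20$ ($W = 4 + \frac{\left(-1\right) \left(-14 - 18\right)}{2} = 4 + \frac{\left(-1\right) \left(-32\right)}{2} = 4 + \frac{1}{2} \cdot 32 = 4 + 16 = 20$)
$B = -47$ ($B = \left(-7 - 20\right) - 20 = -27 - 20 = -47$)
$- 83 \left(\left(-32 + \frac{5 - 20}{32 - 39}\right) + B\right) = - 83 \left(\left(-32 + \frac{5 - 20}{32 - 39}\right) - 47\right) = - 83 \left(\left(-32 - \frac{15}{-7}\right) - 47\right) = - 83 \left(\left(-32 - - \frac{15}{7}\right) - 47\right) = - 83 \left(\left(-32 + \frac{15}{7}\right) - 47\right) = - 83 \left(- \frac{209}{7} - 47\right) = \left(-83\right) \left(- \frac{538}{7}\right) = \frac{44654}{7}$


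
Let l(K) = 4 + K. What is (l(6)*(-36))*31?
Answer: -11160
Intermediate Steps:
(l(6)*(-36))*31 = ((4 + 6)*(-36))*31 = (10*(-36))*31 = -360*31 = -11160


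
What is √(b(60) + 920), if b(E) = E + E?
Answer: 4*√65 ≈ 32.249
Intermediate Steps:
b(E) = 2*E
√(b(60) + 920) = √(2*60 + 920) = √(120 + 920) = √1040 = 4*√65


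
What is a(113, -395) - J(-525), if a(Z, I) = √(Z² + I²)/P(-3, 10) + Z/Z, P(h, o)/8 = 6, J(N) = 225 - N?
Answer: -749 + √168794/48 ≈ -740.44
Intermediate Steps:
P(h, o) = 48 (P(h, o) = 8*6 = 48)
a(Z, I) = 1 + √(I² + Z²)/48 (a(Z, I) = √(Z² + I²)/48 + Z/Z = √(I² + Z²)*(1/48) + 1 = √(I² + Z²)/48 + 1 = 1 + √(I² + Z²)/48)
a(113, -395) - J(-525) = (1 + √((-395)² + 113²)/48) - (225 - 1*(-525)) = (1 + √(156025 + 12769)/48) - (225 + 525) = (1 + √168794/48) - 1*750 = (1 + √168794/48) - 750 = -749 + √168794/48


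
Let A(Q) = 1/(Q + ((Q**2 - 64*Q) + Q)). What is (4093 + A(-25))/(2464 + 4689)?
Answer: 8902276/15557775 ≈ 0.57221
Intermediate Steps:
A(Q) = 1/(Q**2 - 62*Q) (A(Q) = 1/(Q + (Q**2 - 63*Q)) = 1/(Q**2 - 62*Q))
(4093 + A(-25))/(2464 + 4689) = (4093 + 1/((-25)*(-62 - 25)))/(2464 + 4689) = (4093 - 1/25/(-87))/7153 = (4093 - 1/25*(-1/87))*(1/7153) = (4093 + 1/2175)*(1/7153) = (8902276/2175)*(1/7153) = 8902276/15557775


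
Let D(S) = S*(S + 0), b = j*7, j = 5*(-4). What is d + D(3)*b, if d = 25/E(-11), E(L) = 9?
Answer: -11315/9 ≈ -1257.2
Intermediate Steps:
j = -20
b = -140 (b = -20*7 = -140)
d = 25/9 ≈ 2.7778
D(S) = S² (D(S) = S*S = S²)
d + D(3)*b = 25/9 + 3²*(-140) = 25/9 + 9*(-140) = 25/9 - 1260 = -11315/9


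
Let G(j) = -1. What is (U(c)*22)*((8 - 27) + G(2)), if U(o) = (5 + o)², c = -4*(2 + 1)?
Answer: -21560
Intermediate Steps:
c = -12 (c = -4*3 = -12)
(U(c)*22)*((8 - 27) + G(2)) = ((5 - 12)²*22)*((8 - 27) - 1) = ((-7)²*22)*(-19 - 1) = (49*22)*(-20) = 1078*(-20) = -21560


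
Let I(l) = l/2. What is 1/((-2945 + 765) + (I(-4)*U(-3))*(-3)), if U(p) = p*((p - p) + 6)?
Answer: -1/2288 ≈ -0.00043706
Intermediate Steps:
I(l) = l/2 (I(l) = l*(½) = l/2)
U(p) = 6*p (U(p) = p*(0 + 6) = p*6 = 6*p)
1/((-2945 + 765) + (I(-4)*U(-3))*(-3)) = 1/((-2945 + 765) + (((½)*(-4))*(6*(-3)))*(-3)) = 1/(-2180 - 2*(-18)*(-3)) = 1/(-2180 + 36*(-3)) = 1/(-2180 - 108) = 1/(-2288) = -1/2288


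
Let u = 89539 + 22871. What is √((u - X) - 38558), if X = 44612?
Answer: 2*√7310 ≈ 171.00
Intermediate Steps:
u = 112410
√((u - X) - 38558) = √((112410 - 1*44612) - 38558) = √((112410 - 44612) - 38558) = √(67798 - 38558) = √29240 = 2*√7310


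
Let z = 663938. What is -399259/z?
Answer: -399259/663938 ≈ -0.60135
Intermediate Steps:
-399259/z = -399259/663938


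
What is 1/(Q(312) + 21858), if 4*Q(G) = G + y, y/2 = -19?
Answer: 2/43853 ≈ 4.5607e-5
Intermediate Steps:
y = -38 (y = 2*(-19) = -38)
Q(G) = -19/2 + G/4 (Q(G) = (G - 38)/4 = (-38 + G)/4 = -19/2 + G/4)
1/(Q(312) + 21858) = 1/((-19/2 + (¼)*312) + 21858) = 1/((-19/2 + 78) + 21858) = 1/(137/2 + 21858) = 1/(43853/2) = 2/43853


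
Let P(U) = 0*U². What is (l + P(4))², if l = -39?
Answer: 1521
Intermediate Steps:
P(U) = 0
(l + P(4))² = (-39 + 0)² = (-39)² = 1521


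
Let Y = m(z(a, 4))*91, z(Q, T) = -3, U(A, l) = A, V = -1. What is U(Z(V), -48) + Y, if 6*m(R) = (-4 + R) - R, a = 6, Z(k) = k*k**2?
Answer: -185/3 ≈ -61.667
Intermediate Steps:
Z(k) = k**3
m(R) = -2/3 (m(R) = ((-4 + R) - R)/6 = (1/6)*(-4) = -2/3)
Y = -182/3 (Y = -2/3*91 = -182/3 ≈ -60.667)
U(Z(V), -48) + Y = (-1)**3 - 182/3 = -1 - 182/3 = -185/3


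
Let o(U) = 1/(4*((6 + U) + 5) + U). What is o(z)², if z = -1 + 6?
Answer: 1/4761 ≈ 0.00021004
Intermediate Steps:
z = 5
o(U) = 1/(44 + 5*U) (o(U) = 1/(4*(11 + U) + U) = 1/((44 + 4*U) + U) = 1/(44 + 5*U))
o(z)² = (1/(44 + 5*5))² = (1/(44 + 25))² = (1/69)² = 1/4761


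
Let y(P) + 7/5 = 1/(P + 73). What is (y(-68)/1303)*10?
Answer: -12/1303 ≈ -0.0092095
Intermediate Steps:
y(P) = -7/5 + 1/(73 + P) (y(P) = -7/5 + 1/(P + 73) = -7/5 + 1/(73 + P))
(y(-68)/1303)*10 = (((-506 - 7*(-68))/(5*(73 - 68)))/1303)*10 = (((⅕)*(-506 + 476)/5)*(1/1303))*10 = (((⅕)*(⅕)*(-30))*(1/1303))*10 = -6/5*1/1303*10 = -6/6515*10 = -12/1303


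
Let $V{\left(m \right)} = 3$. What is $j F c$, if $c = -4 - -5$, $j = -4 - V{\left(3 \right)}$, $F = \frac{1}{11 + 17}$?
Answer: $- \frac{1}{4} \approx -0.25$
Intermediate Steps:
$F = \frac{1}{28} \approx 0.035714$
$j = -7$ ($j = -4 - 3 = -7$)
$c = 1$ ($c = -4 + 5 = 1$)
$j F c = \left(-7\right) \frac{1}{28} \cdot 1 = \left(- \frac{1}{4}\right) 1 = - \frac{1}{4}$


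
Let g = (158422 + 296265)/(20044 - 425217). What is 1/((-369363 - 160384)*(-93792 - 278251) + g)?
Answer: 405173/79855004902270246 ≈ 5.0739e-12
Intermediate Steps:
g = -454687/405173 (g = 454687/(-405173) = 454687*(-1/405173) = -454687/405173 ≈ -1.1222)
1/((-369363 - 160384)*(-93792 - 278251) + g) = 1/((-369363 - 160384)*(-93792 - 278251) - 454687/405173) = 1/(-529747*(-372043) - 454687/405173) = 1/(197088663121 - 454687/405173) = 1/(79855004902270246/405173) = 405173/79855004902270246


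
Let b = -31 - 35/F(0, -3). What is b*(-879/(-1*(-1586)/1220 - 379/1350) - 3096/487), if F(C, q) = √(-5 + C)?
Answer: 9023459013/335056 - 2037555261*I*√5/335056 ≈ 26931.0 - 13598.0*I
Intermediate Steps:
b = -31 + 7*I*√5 (b = -31 - 35/√(-5 + 0) = -31 - 35*(-I*√5/5) = -31 - (-7)*I*√5 = -31 + 7*I*√5 ≈ -31.0 + 15.652*I)
b*(-879/(-1*(-1586)/1220 - 379/1350) - 3096/487) = (-31 + 7*I*√5)*(-879/(-1*(-1586)/1220 - 379/1350) - 3096/487) = (-31 + 7*I*√5)*(-879/(1586*(1/1220) - 379*1/1350) - 3096*1/487) = (-31 + 7*I*√5)*(-879/(13/10 - 379/1350) - 3096/487) = (-31 + 7*I*√5)*(-879/688/675 - 3096/487) = (-31 + 7*I*√5)*(-879*675/688 - 3096/487) = (-31 + 7*I*√5)*(-593325/688 - 3096/487) = (-31 + 7*I*√5)*(-291079323/335056) = 9023459013/335056 - 2037555261*I*√5/335056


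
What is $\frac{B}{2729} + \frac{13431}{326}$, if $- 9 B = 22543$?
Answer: $\frac{322529773}{8006886} \approx 40.282$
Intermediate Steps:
$B = - \frac{22543}{9}$ ($B = \left(- \frac{1}{9}\right) 22543 = - \frac{22543}{9} \approx -2504.8$)
$\frac{B}{2729} + \frac{13431}{326} = - \frac{22543}{9 \cdot 2729} + \frac{13431}{326} = \left(- \frac{22543}{9}\right) \frac{1}{2729} + 13431 \cdot \frac{1}{326} = - \frac{22543}{24561} + \frac{13431}{326} = \frac{322529773}{8006886}$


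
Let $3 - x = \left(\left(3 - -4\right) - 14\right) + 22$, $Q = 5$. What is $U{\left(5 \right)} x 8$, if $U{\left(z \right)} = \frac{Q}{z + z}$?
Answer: $-48$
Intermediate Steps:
$x = -12$ ($x = 3 - \left(\left(\left(3 - -4\right) - 14\right) + 22\right) = 3 - \left(\left(\left(3 + 4\right) - 14\right) + 22\right) = 3 - \left(\left(7 - 14\right) + 22\right) = 3 - \left(-7 + 22\right) = 3 - 15 = -12$)
$U{\left(z \right)} = \frac{5}{2 z}$ ($U{\left(z \right)} = \frac{5}{z + z} = \frac{5}{2 z}$)
$U{\left(5 \right)} x 8 = \frac{5}{2 \cdot 5} \left(-12\right) 8 = \frac{5}{2} \cdot \frac{1}{5} \left(-12\right) 8 = \frac{1}{2} \left(-12\right) 8 = \left(-6\right) 8 = -48$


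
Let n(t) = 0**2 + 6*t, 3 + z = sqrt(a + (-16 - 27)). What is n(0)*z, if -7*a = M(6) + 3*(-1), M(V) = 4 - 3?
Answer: 0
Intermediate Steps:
M(V) = 1
a = 2/7 (a = -(1 + 3*(-1))/7 = -(1 - 3)/7 = -1/7*(-2) = 2/7 ≈ 0.28571)
z = -3 + I*sqrt(2093)/7 (z = -3 + sqrt(2/7 + (-16 - 27)) = -3 + sqrt(2/7 - 43) = -3 + sqrt(-299/7) = -3 + I*sqrt(2093)/7 ≈ -3.0 + 6.5356*I)
n(t) = 6*t (n(t) = 0 + 6*t = 6*t)
n(0)*z = (6*0)*(-3 + I*sqrt(2093)/7) = 0*(-3 + I*sqrt(2093)/7) = 0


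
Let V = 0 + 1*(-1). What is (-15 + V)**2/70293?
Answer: 256/70293 ≈ 0.0036419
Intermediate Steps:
V = -1 (V = 0 - 1 = -1)
(-15 + V)**2/70293 = (-15 - 1)**2/70293 = (-16)**2*(1/70293) = 256*(1/70293) = 256/70293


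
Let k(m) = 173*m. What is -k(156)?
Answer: -26988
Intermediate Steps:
-k(156) = -173*156 = -1*26988 = -26988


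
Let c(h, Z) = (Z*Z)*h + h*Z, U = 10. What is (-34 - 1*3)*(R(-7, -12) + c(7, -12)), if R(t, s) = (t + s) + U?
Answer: -33855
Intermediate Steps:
c(h, Z) = Z*h + h*Z² (c(h, Z) = Z²*h + Z*h = h*Z² + Z*h = Z*h + h*Z²)
R(t, s) = 10 + s + t (R(t, s) = (t + s) + 10 = (s + t) + 10 = 10 + s + t)
(-34 - 1*3)*(R(-7, -12) + c(7, -12)) = (-34 - 1*3)*((10 - 12 - 7) - 12*7*(1 - 12)) = (-34 - 3)*(-9 - 12*7*(-11)) = -37*(-9 + 924) = -37*915 = -33855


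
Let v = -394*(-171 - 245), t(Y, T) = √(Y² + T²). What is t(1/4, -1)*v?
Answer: 40976*√17 ≈ 1.6895e+5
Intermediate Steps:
t(Y, T) = √(T² + Y²)
v = 163904 (v = -394*(-416) = 163904)
t(1/4, -1)*v = √((-1)² + (1/4)²)*163904 = √(1 + (1*(¼))²)*163904 = √(1 + (¼)²)*163904 = √(1 + 1/16)*163904 = √(17/16)*163904 = (√17/4)*163904 = 40976*√17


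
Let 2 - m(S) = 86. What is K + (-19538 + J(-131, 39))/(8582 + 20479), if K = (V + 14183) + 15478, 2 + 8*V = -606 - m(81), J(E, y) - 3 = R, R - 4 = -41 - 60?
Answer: 573370129/19374 ≈ 29595.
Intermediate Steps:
m(S) = -84 (m(S) = 2 - 1*86 = 2 - 86 = -84)
R = -97 (R = 4 + (-41 - 60) = 4 - 101 = -97)
J(E, y) = -94 (J(E, y) = 3 - 97 = -94)
V = -131/2 (V = -1/4 + (-606 - 1*(-84))/8 = -1/4 + (-606 + 84)/8 = -1/4 + (1/8)*(-522) = -1/4 - 261/4 = -131/2 ≈ -65.500)
K = 59191/2 (K = (-131/2 + 14183) + 15478 = 28235/2 + 15478 = 59191/2 ≈ 29596.)
K + (-19538 + J(-131, 39))/(8582 + 20479) = 59191/2 + (-19538 - 94)/(8582 + 20479) = 59191/2 - 19632/29061 = 59191/2 - 19632*1/29061 = 59191/2 - 6544/9687 = 573370129/19374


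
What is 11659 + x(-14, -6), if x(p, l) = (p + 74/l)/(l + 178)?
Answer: 6015965/516 ≈ 11659.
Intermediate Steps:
x(p, l) = (p + 74/l)/(178 + l)
11659 + x(-14, -6) = 11659 + (74 - 6*(-14))/((-6)*(178 - 6)) = 11659 - ⅙*(74 + 84)/172 = 11659 - ⅙*1/172*158 = 11659 - 79/516 = 6015965/516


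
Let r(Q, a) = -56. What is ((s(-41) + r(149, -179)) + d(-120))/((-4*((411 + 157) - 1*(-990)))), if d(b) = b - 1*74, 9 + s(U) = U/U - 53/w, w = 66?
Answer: 899/21648 ≈ 0.041528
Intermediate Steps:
s(U) = -581/66 (s(U) = -9 + (U/U - 53/66) = -9 + (1 - 53*1/66) = -9 + (1 - 53/66) = -9 + 13/66 = -581/66)
d(b) = -74 + b (d(b) = b - 74 = -74 + b)
((s(-41) + r(149, -179)) + d(-120))/((-4*((411 + 157) - 1*(-990)))) = ((-581/66 - 56) + (-74 - 120))/((-4*((411 + 157) - 1*(-990)))) = (-4277/66 - 194)/((-4*(568 + 990))) = -17081/(66*((-4*1558))) = -17081/66/(-6232) = -17081/66*(-1/6232) = 899/21648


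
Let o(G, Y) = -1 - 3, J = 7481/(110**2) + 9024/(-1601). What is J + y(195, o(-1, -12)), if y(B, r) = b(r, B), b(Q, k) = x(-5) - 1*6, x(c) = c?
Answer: -310306419/19372100 ≈ -16.018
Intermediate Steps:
J = -97213319/19372100 (J = 7481/12100 + 9024*(-1/1601) = 7481*(1/12100) - 9024/1601 = 7481/12100 - 9024/1601 = -97213319/19372100 ≈ -5.0182)
b(Q, k) = -11 (b(Q, k) = -5 - 1*6 = -5 - 6 = -11)
o(G, Y) = -4
y(B, r) = -11
J + y(195, o(-1, -12)) = -97213319/19372100 - 11 = -310306419/19372100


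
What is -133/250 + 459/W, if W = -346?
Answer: -40192/21625 ≈ -1.8586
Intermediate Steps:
-133/250 + 459/W = -133/250 + 459/(-346) = -133*1/250 + 459*(-1/346) = -133/250 - 459/346 = -40192/21625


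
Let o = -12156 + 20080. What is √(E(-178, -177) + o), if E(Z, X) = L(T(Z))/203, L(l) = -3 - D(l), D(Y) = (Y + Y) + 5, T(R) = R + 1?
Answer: √326610354/203 ≈ 89.026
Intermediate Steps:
T(R) = 1 + R
D(Y) = 5 + 2*Y (D(Y) = 2*Y + 5 = 5 + 2*Y)
o = 7924
L(l) = -8 - 2*l (L(l) = -3 - (5 + 2*l) = -3 + (-5 - 2*l) = -8 - 2*l)
E(Z, X) = -10/203 - 2*Z/203 (E(Z, X) = (-8 - 2*(1 + Z))/203 = (-8 + (-2 - 2*Z))*(1/203) = (-10 - 2*Z)*(1/203) = -10/203 - 2*Z/203)
√(E(-178, -177) + o) = √((-10/203 - 2/203*(-178)) + 7924) = √((-10/203 + 356/203) + 7924) = √(346/203 + 7924) = √(1608918/203) = √326610354/203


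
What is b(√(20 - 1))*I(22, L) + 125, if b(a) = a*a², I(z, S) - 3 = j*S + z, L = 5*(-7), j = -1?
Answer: 125 + 1140*√19 ≈ 5094.1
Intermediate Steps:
L = -35
I(z, S) = 3 + z - S (I(z, S) = 3 + (-S + z) = 3 + (z - S) = 3 + z - S)
b(a) = a³
b(√(20 - 1))*I(22, L) + 125 = (√(20 - 1))³*(3 + 22 - 1*(-35)) + 125 = (√19)³*(3 + 22 + 35) + 125 = (19*√19)*60 + 125 = 1140*√19 + 125 = 125 + 1140*√19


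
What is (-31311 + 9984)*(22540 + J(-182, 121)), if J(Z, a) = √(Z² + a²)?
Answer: -480710580 - 21327*√47765 ≈ -4.8537e+8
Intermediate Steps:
(-31311 + 9984)*(22540 + J(-182, 121)) = (-31311 + 9984)*(22540 + √((-182)² + 121²)) = -21327*(22540 + √(33124 + 14641)) = -21327*(22540 + √47765) = -480710580 - 21327*√47765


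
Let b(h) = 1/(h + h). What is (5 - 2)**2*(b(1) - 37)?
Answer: -657/2 ≈ -328.50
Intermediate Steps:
b(h) = 1/(2*h)
(5 - 2)**2*(b(1) - 37) = (5 - 2)**2*((1/2)/1 - 37) = 3**2*((1/2)*1 - 37) = 9*(1/2 - 37) = 9*(-73/2) = -657/2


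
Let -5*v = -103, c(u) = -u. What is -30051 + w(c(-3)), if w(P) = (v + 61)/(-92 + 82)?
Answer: -751479/25 ≈ -30059.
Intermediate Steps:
v = 103/5 (v = -⅕*(-103) = 103/5 ≈ 20.600)
w(P) = -204/25 (w(P) = (103/5 + 61)/(-92 + 82) = (408/5)/(-10) = (408/5)*(-⅒) = -204/25)
-30051 + w(c(-3)) = -30051 - 204/25 = -751479/25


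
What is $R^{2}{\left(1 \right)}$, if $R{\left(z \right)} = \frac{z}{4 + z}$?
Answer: $\frac{1}{25} \approx 0.04$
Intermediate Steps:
$R^{2}{\left(1 \right)} = \left(1 \frac{1}{4 + 1}\right)^{2} = \left(1 \cdot \frac{1}{5}\right)^{2} = \left(\frac{1}{5}\right)^{2} = \frac{1}{25}$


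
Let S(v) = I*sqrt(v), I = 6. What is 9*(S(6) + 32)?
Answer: 288 + 54*sqrt(6) ≈ 420.27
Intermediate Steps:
S(v) = 6*sqrt(v)
9*(S(6) + 32) = 9*(6*sqrt(6) + 32) = 9*(32 + 6*sqrt(6)) = 288 + 54*sqrt(6)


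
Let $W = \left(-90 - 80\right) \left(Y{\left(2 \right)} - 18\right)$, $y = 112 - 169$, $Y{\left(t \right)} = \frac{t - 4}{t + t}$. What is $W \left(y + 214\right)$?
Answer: $493765$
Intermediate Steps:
$Y{\left(t \right)} = \frac{-4 + t}{2 t}$
$y = -57$
$W = 3145$ ($W = \left(-90 - 80\right) \left(\frac{-4 + 2}{2 \cdot 2} - 18\right) = - 170 \left(\frac{1}{2} \cdot \frac{1}{2} \left(-2\right) - 18\right) = - 170 \left(- \frac{1}{2} - 18\right) = \left(-170\right) \left(- \frac{37}{2}\right) = 3145$)
$W \left(y + 214\right) = 3145 \left(-57 + 214\right) = 3145 \cdot 157 = 493765$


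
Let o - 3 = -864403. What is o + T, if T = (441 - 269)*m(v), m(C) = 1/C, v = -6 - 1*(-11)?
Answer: -4321828/5 ≈ -8.6437e+5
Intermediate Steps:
v = 5 (v = -6 + 11 = 5)
o = -864400 (o = 3 - 864403 = -864400)
T = 172/5 (T = (441 - 269)/5 = 172*(1/5) = 172/5 ≈ 34.400)
o + T = -864400 + 172/5 = -4321828/5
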